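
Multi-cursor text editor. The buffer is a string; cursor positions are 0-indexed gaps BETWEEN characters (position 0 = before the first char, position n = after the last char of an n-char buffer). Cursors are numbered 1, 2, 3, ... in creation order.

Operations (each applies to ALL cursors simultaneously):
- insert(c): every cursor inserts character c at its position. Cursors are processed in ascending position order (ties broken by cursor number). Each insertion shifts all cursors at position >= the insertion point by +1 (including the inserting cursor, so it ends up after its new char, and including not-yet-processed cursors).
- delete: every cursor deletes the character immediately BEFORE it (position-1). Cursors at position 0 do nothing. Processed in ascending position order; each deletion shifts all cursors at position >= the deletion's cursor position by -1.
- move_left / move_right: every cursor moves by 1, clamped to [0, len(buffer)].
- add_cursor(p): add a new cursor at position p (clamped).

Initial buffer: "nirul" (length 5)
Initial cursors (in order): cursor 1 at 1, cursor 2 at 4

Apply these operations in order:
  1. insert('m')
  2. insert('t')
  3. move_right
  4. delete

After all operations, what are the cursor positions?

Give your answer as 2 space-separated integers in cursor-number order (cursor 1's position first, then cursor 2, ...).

Answer: 3 7

Derivation:
After op 1 (insert('m')): buffer="nmiruml" (len 7), cursors c1@2 c2@6, authorship .1...2.
After op 2 (insert('t')): buffer="nmtirumtl" (len 9), cursors c1@3 c2@8, authorship .11...22.
After op 3 (move_right): buffer="nmtirumtl" (len 9), cursors c1@4 c2@9, authorship .11...22.
After op 4 (delete): buffer="nmtrumt" (len 7), cursors c1@3 c2@7, authorship .11..22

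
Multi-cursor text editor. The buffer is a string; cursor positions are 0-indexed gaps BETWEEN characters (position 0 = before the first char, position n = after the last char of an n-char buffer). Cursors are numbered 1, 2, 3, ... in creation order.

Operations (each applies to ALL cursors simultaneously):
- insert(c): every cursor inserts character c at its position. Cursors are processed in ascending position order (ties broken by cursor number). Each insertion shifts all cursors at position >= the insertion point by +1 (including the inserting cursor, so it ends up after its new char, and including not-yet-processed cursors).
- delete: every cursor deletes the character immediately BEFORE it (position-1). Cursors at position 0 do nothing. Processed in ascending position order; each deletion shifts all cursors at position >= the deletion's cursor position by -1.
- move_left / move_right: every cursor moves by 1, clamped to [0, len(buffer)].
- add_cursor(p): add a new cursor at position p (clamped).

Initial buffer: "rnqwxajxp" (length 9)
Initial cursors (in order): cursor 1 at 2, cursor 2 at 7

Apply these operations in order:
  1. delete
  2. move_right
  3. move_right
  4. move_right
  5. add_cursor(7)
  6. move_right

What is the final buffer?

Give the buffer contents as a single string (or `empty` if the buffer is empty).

Answer: rqwxaxp

Derivation:
After op 1 (delete): buffer="rqwxaxp" (len 7), cursors c1@1 c2@5, authorship .......
After op 2 (move_right): buffer="rqwxaxp" (len 7), cursors c1@2 c2@6, authorship .......
After op 3 (move_right): buffer="rqwxaxp" (len 7), cursors c1@3 c2@7, authorship .......
After op 4 (move_right): buffer="rqwxaxp" (len 7), cursors c1@4 c2@7, authorship .......
After op 5 (add_cursor(7)): buffer="rqwxaxp" (len 7), cursors c1@4 c2@7 c3@7, authorship .......
After op 6 (move_right): buffer="rqwxaxp" (len 7), cursors c1@5 c2@7 c3@7, authorship .......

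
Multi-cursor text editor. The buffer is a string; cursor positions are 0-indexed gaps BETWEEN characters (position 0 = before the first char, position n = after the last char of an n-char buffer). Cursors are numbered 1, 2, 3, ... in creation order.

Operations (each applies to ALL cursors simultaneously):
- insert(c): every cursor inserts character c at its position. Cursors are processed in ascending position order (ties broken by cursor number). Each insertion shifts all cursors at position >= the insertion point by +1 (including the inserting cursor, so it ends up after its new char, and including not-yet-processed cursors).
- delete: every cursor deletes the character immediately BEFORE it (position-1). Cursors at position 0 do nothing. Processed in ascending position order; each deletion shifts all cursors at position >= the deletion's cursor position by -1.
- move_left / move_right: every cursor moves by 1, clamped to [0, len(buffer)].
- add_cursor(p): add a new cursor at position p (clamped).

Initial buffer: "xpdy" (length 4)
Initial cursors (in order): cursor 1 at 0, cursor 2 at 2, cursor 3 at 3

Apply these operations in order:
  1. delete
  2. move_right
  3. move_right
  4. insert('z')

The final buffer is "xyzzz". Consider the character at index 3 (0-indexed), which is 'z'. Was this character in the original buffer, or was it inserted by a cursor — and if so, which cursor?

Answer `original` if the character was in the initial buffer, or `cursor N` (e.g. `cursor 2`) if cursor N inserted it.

Answer: cursor 2

Derivation:
After op 1 (delete): buffer="xy" (len 2), cursors c1@0 c2@1 c3@1, authorship ..
After op 2 (move_right): buffer="xy" (len 2), cursors c1@1 c2@2 c3@2, authorship ..
After op 3 (move_right): buffer="xy" (len 2), cursors c1@2 c2@2 c3@2, authorship ..
After op 4 (insert('z')): buffer="xyzzz" (len 5), cursors c1@5 c2@5 c3@5, authorship ..123
Authorship (.=original, N=cursor N): . . 1 2 3
Index 3: author = 2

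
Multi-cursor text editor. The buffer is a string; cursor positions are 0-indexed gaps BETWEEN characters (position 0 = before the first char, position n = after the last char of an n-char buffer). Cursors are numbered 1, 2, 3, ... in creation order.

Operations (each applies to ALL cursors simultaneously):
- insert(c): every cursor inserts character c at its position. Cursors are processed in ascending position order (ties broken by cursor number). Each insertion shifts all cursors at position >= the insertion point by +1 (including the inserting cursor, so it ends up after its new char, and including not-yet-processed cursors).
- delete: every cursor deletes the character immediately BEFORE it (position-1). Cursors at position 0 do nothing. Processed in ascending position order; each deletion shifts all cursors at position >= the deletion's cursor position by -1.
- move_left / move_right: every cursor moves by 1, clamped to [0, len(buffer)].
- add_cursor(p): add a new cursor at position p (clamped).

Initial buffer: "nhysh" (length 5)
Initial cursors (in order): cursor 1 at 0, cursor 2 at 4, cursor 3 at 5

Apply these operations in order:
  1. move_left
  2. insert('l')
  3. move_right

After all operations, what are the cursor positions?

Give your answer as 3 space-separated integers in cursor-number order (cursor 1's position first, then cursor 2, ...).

After op 1 (move_left): buffer="nhysh" (len 5), cursors c1@0 c2@3 c3@4, authorship .....
After op 2 (insert('l')): buffer="lnhylslh" (len 8), cursors c1@1 c2@5 c3@7, authorship 1...2.3.
After op 3 (move_right): buffer="lnhylslh" (len 8), cursors c1@2 c2@6 c3@8, authorship 1...2.3.

Answer: 2 6 8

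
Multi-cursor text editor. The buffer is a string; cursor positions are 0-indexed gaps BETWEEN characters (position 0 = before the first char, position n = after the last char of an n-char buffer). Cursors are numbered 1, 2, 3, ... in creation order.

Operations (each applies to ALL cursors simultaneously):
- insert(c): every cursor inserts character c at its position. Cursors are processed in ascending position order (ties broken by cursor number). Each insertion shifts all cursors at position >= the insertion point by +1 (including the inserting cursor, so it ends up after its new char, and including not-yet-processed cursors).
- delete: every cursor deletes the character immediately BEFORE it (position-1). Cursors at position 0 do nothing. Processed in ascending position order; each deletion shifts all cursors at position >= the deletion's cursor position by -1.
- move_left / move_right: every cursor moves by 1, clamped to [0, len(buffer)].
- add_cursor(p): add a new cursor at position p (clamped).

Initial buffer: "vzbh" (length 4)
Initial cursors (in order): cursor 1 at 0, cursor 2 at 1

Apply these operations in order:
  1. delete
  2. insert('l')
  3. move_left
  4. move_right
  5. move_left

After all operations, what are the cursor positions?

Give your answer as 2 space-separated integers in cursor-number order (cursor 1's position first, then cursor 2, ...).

Answer: 1 1

Derivation:
After op 1 (delete): buffer="zbh" (len 3), cursors c1@0 c2@0, authorship ...
After op 2 (insert('l')): buffer="llzbh" (len 5), cursors c1@2 c2@2, authorship 12...
After op 3 (move_left): buffer="llzbh" (len 5), cursors c1@1 c2@1, authorship 12...
After op 4 (move_right): buffer="llzbh" (len 5), cursors c1@2 c2@2, authorship 12...
After op 5 (move_left): buffer="llzbh" (len 5), cursors c1@1 c2@1, authorship 12...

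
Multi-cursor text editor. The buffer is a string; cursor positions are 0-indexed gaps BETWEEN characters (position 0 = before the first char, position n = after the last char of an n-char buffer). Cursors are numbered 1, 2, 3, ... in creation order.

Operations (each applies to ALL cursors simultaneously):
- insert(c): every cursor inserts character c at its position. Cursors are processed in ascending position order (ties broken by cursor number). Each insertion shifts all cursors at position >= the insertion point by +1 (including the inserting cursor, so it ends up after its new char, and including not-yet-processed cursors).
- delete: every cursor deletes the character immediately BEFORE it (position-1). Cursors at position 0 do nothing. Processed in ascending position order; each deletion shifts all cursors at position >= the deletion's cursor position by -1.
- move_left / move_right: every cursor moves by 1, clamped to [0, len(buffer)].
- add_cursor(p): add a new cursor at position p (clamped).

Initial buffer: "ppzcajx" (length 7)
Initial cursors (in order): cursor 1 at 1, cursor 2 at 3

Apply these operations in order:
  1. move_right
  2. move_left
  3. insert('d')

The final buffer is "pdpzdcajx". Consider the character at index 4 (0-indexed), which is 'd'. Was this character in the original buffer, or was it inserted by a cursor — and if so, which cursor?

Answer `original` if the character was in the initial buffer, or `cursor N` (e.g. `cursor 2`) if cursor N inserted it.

After op 1 (move_right): buffer="ppzcajx" (len 7), cursors c1@2 c2@4, authorship .......
After op 2 (move_left): buffer="ppzcajx" (len 7), cursors c1@1 c2@3, authorship .......
After op 3 (insert('d')): buffer="pdpzdcajx" (len 9), cursors c1@2 c2@5, authorship .1..2....
Authorship (.=original, N=cursor N): . 1 . . 2 . . . .
Index 4: author = 2

Answer: cursor 2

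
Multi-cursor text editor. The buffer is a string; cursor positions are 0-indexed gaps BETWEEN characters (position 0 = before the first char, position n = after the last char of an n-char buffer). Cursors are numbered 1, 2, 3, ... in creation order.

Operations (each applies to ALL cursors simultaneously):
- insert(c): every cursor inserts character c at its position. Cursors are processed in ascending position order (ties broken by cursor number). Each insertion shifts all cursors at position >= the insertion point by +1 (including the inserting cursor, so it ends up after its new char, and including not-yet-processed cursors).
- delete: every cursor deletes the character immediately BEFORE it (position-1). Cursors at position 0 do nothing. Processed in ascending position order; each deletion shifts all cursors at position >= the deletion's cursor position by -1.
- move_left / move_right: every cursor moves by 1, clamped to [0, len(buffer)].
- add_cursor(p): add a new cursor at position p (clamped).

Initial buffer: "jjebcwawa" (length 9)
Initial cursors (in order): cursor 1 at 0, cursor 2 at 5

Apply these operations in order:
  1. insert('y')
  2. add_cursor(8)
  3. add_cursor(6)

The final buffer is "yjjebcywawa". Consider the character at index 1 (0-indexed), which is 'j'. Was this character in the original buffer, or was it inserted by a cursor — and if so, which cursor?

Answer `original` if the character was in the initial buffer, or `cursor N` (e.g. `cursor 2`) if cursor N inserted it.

After op 1 (insert('y')): buffer="yjjebcywawa" (len 11), cursors c1@1 c2@7, authorship 1.....2....
After op 2 (add_cursor(8)): buffer="yjjebcywawa" (len 11), cursors c1@1 c2@7 c3@8, authorship 1.....2....
After op 3 (add_cursor(6)): buffer="yjjebcywawa" (len 11), cursors c1@1 c4@6 c2@7 c3@8, authorship 1.....2....
Authorship (.=original, N=cursor N): 1 . . . . . 2 . . . .
Index 1: author = original

Answer: original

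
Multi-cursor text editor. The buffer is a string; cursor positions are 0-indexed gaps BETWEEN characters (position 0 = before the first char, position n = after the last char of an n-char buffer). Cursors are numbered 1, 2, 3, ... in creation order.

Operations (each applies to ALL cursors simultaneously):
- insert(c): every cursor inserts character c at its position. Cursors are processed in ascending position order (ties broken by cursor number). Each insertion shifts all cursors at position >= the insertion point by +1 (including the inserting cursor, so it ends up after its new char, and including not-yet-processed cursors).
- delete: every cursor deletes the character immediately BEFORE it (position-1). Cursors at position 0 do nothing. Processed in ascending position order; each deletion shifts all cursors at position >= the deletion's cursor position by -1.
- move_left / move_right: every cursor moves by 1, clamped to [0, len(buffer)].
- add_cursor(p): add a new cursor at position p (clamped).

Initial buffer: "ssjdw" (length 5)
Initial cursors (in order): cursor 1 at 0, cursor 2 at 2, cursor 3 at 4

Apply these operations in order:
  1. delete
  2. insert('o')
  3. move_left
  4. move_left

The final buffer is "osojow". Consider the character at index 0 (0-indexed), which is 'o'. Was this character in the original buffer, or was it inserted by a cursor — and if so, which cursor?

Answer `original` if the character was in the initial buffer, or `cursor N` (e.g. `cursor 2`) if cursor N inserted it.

After op 1 (delete): buffer="sjw" (len 3), cursors c1@0 c2@1 c3@2, authorship ...
After op 2 (insert('o')): buffer="osojow" (len 6), cursors c1@1 c2@3 c3@5, authorship 1.2.3.
After op 3 (move_left): buffer="osojow" (len 6), cursors c1@0 c2@2 c3@4, authorship 1.2.3.
After op 4 (move_left): buffer="osojow" (len 6), cursors c1@0 c2@1 c3@3, authorship 1.2.3.
Authorship (.=original, N=cursor N): 1 . 2 . 3 .
Index 0: author = 1

Answer: cursor 1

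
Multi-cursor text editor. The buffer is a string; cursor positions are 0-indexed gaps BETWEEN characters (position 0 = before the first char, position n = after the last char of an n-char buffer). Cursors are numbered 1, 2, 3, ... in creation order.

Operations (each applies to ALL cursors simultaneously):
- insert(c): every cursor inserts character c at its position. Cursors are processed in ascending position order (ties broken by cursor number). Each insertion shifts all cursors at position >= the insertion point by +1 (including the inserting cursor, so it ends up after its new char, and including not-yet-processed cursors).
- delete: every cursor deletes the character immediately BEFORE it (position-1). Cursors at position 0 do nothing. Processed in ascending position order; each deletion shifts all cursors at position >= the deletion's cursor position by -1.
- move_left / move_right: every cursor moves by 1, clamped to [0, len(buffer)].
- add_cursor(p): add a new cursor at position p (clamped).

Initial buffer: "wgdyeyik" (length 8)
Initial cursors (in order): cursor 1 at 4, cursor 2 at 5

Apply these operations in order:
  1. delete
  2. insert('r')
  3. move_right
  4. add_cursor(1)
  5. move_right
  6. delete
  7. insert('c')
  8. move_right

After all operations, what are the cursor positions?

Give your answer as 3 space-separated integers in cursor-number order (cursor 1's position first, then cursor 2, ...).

After op 1 (delete): buffer="wgdyik" (len 6), cursors c1@3 c2@3, authorship ......
After op 2 (insert('r')): buffer="wgdrryik" (len 8), cursors c1@5 c2@5, authorship ...12...
After op 3 (move_right): buffer="wgdrryik" (len 8), cursors c1@6 c2@6, authorship ...12...
After op 4 (add_cursor(1)): buffer="wgdrryik" (len 8), cursors c3@1 c1@6 c2@6, authorship ...12...
After op 5 (move_right): buffer="wgdrryik" (len 8), cursors c3@2 c1@7 c2@7, authorship ...12...
After op 6 (delete): buffer="wdrrk" (len 5), cursors c3@1 c1@4 c2@4, authorship ..12.
After op 7 (insert('c')): buffer="wcdrrcck" (len 8), cursors c3@2 c1@7 c2@7, authorship .3.1212.
After op 8 (move_right): buffer="wcdrrcck" (len 8), cursors c3@3 c1@8 c2@8, authorship .3.1212.

Answer: 8 8 3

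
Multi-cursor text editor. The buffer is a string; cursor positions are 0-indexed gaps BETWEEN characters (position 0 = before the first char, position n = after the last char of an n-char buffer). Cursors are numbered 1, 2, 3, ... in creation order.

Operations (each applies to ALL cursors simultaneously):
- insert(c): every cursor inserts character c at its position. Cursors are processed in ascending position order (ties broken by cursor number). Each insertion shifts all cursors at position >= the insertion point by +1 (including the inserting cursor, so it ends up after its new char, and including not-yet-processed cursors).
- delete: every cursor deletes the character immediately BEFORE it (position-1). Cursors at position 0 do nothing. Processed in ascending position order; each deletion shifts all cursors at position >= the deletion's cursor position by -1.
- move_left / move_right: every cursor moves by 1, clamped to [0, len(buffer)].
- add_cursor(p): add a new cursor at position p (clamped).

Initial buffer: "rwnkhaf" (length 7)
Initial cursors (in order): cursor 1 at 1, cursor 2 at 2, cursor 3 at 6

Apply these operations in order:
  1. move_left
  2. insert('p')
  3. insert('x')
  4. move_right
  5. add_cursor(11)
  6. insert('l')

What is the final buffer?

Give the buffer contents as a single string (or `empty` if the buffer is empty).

After op 1 (move_left): buffer="rwnkhaf" (len 7), cursors c1@0 c2@1 c3@5, authorship .......
After op 2 (insert('p')): buffer="prpwnkhpaf" (len 10), cursors c1@1 c2@3 c3@8, authorship 1.2....3..
After op 3 (insert('x')): buffer="pxrpxwnkhpxaf" (len 13), cursors c1@2 c2@5 c3@11, authorship 11.22....33..
After op 4 (move_right): buffer="pxrpxwnkhpxaf" (len 13), cursors c1@3 c2@6 c3@12, authorship 11.22....33..
After op 5 (add_cursor(11)): buffer="pxrpxwnkhpxaf" (len 13), cursors c1@3 c2@6 c4@11 c3@12, authorship 11.22....33..
After op 6 (insert('l')): buffer="pxrlpxwlnkhpxlalf" (len 17), cursors c1@4 c2@8 c4@14 c3@16, authorship 11.122.2...334.3.

Answer: pxrlpxwlnkhpxlalf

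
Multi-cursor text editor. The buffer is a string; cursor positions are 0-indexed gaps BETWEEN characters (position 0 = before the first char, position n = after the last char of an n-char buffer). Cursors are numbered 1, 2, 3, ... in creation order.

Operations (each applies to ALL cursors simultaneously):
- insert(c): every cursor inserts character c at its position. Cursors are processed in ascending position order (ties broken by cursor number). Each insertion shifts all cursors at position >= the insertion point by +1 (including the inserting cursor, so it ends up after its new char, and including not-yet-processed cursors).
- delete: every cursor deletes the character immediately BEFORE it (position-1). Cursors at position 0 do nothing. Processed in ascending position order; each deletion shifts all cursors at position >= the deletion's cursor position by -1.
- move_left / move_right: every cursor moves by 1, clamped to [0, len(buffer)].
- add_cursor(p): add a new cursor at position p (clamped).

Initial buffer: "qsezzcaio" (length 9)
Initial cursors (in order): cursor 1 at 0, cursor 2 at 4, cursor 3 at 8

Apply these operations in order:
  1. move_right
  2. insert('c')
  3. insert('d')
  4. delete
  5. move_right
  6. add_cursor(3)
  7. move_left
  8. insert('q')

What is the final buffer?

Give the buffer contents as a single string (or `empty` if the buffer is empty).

Answer: qcqqsezzcqcaioqc

Derivation:
After op 1 (move_right): buffer="qsezzcaio" (len 9), cursors c1@1 c2@5 c3@9, authorship .........
After op 2 (insert('c')): buffer="qcsezzccaioc" (len 12), cursors c1@2 c2@7 c3@12, authorship .1....2....3
After op 3 (insert('d')): buffer="qcdsezzcdcaiocd" (len 15), cursors c1@3 c2@9 c3@15, authorship .11....22....33
After op 4 (delete): buffer="qcsezzccaioc" (len 12), cursors c1@2 c2@7 c3@12, authorship .1....2....3
After op 5 (move_right): buffer="qcsezzccaioc" (len 12), cursors c1@3 c2@8 c3@12, authorship .1....2....3
After op 6 (add_cursor(3)): buffer="qcsezzccaioc" (len 12), cursors c1@3 c4@3 c2@8 c3@12, authorship .1....2....3
After op 7 (move_left): buffer="qcsezzccaioc" (len 12), cursors c1@2 c4@2 c2@7 c3@11, authorship .1....2....3
After op 8 (insert('q')): buffer="qcqqsezzcqcaioqc" (len 16), cursors c1@4 c4@4 c2@10 c3@15, authorship .114....22....33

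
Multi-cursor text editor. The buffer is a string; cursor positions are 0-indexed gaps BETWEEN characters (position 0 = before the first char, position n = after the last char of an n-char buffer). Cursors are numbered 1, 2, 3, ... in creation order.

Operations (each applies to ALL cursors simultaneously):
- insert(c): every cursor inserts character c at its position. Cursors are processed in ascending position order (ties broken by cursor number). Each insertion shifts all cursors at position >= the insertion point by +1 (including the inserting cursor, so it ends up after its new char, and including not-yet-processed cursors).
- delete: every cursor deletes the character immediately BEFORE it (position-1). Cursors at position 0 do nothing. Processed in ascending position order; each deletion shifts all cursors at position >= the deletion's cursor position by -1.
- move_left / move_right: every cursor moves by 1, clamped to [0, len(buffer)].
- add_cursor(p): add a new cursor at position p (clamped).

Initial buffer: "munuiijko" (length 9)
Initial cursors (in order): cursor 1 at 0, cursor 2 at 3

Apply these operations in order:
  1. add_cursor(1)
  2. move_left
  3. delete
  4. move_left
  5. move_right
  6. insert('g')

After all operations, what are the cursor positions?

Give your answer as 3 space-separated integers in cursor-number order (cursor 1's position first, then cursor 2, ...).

After op 1 (add_cursor(1)): buffer="munuiijko" (len 9), cursors c1@0 c3@1 c2@3, authorship .........
After op 2 (move_left): buffer="munuiijko" (len 9), cursors c1@0 c3@0 c2@2, authorship .........
After op 3 (delete): buffer="mnuiijko" (len 8), cursors c1@0 c3@0 c2@1, authorship ........
After op 4 (move_left): buffer="mnuiijko" (len 8), cursors c1@0 c2@0 c3@0, authorship ........
After op 5 (move_right): buffer="mnuiijko" (len 8), cursors c1@1 c2@1 c3@1, authorship ........
After op 6 (insert('g')): buffer="mgggnuiijko" (len 11), cursors c1@4 c2@4 c3@4, authorship .123.......

Answer: 4 4 4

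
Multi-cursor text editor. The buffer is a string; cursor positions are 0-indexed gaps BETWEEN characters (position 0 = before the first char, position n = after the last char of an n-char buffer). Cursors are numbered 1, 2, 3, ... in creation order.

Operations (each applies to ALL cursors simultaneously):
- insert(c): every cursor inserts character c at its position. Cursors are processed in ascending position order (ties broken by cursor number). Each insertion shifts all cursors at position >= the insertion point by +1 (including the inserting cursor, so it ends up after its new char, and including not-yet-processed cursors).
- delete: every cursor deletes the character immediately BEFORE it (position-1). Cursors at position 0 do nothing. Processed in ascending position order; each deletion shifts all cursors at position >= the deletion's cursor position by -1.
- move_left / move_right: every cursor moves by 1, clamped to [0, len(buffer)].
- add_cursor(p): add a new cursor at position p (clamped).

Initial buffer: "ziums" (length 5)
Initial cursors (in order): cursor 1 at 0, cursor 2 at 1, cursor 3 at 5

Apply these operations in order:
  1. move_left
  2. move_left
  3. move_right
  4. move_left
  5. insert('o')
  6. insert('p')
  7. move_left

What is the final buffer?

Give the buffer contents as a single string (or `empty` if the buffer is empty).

After op 1 (move_left): buffer="ziums" (len 5), cursors c1@0 c2@0 c3@4, authorship .....
After op 2 (move_left): buffer="ziums" (len 5), cursors c1@0 c2@0 c3@3, authorship .....
After op 3 (move_right): buffer="ziums" (len 5), cursors c1@1 c2@1 c3@4, authorship .....
After op 4 (move_left): buffer="ziums" (len 5), cursors c1@0 c2@0 c3@3, authorship .....
After op 5 (insert('o')): buffer="ooziuoms" (len 8), cursors c1@2 c2@2 c3@6, authorship 12...3..
After op 6 (insert('p')): buffer="ooppziuopms" (len 11), cursors c1@4 c2@4 c3@9, authorship 1212...33..
After op 7 (move_left): buffer="ooppziuopms" (len 11), cursors c1@3 c2@3 c3@8, authorship 1212...33..

Answer: ooppziuopms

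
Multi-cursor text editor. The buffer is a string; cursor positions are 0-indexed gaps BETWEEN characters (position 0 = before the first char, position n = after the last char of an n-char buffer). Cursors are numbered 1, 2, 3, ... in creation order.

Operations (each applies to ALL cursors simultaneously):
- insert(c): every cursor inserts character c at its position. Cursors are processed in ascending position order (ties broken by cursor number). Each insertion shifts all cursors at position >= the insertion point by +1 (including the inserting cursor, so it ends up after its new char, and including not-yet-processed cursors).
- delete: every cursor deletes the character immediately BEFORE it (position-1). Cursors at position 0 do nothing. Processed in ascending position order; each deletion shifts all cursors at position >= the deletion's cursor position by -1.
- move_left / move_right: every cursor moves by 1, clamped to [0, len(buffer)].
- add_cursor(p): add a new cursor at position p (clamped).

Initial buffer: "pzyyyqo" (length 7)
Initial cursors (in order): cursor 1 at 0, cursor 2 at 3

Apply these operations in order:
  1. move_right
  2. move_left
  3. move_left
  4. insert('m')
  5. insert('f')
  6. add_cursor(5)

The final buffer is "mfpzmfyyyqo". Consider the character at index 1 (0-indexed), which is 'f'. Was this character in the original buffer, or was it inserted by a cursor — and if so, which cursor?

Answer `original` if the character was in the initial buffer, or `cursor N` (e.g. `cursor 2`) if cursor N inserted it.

Answer: cursor 1

Derivation:
After op 1 (move_right): buffer="pzyyyqo" (len 7), cursors c1@1 c2@4, authorship .......
After op 2 (move_left): buffer="pzyyyqo" (len 7), cursors c1@0 c2@3, authorship .......
After op 3 (move_left): buffer="pzyyyqo" (len 7), cursors c1@0 c2@2, authorship .......
After op 4 (insert('m')): buffer="mpzmyyyqo" (len 9), cursors c1@1 c2@4, authorship 1..2.....
After op 5 (insert('f')): buffer="mfpzmfyyyqo" (len 11), cursors c1@2 c2@6, authorship 11..22.....
After op 6 (add_cursor(5)): buffer="mfpzmfyyyqo" (len 11), cursors c1@2 c3@5 c2@6, authorship 11..22.....
Authorship (.=original, N=cursor N): 1 1 . . 2 2 . . . . .
Index 1: author = 1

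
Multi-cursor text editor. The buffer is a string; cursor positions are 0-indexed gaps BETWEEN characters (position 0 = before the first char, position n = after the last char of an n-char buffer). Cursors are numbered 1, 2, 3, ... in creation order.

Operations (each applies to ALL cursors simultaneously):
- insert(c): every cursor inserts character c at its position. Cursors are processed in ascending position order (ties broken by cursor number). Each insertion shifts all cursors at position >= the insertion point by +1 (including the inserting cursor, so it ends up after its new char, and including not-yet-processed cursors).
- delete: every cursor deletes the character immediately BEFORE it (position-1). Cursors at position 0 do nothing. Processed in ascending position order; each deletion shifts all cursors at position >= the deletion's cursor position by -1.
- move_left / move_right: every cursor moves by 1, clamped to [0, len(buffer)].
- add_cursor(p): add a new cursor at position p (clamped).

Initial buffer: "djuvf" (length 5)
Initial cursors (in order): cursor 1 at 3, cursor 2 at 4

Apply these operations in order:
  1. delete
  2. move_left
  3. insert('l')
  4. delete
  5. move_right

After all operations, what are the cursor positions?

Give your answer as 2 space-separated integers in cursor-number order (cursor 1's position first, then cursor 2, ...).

Answer: 2 2

Derivation:
After op 1 (delete): buffer="djf" (len 3), cursors c1@2 c2@2, authorship ...
After op 2 (move_left): buffer="djf" (len 3), cursors c1@1 c2@1, authorship ...
After op 3 (insert('l')): buffer="dlljf" (len 5), cursors c1@3 c2@3, authorship .12..
After op 4 (delete): buffer="djf" (len 3), cursors c1@1 c2@1, authorship ...
After op 5 (move_right): buffer="djf" (len 3), cursors c1@2 c2@2, authorship ...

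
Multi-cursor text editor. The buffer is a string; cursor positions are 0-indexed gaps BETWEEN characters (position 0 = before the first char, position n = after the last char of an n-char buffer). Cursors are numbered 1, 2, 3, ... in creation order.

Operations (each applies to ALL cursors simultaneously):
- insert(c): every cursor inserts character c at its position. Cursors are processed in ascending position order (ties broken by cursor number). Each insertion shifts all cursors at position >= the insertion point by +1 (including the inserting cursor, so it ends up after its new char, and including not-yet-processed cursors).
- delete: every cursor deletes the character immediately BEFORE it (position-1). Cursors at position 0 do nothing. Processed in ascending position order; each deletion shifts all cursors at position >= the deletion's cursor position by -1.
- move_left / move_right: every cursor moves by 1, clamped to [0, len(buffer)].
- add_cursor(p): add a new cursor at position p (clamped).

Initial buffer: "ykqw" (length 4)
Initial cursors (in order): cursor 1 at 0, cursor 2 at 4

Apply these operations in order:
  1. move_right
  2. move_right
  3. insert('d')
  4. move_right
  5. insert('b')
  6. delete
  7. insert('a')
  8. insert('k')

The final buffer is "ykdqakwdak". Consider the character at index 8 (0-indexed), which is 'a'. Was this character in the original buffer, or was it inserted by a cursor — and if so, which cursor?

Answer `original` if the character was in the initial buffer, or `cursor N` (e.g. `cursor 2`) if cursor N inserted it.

Answer: cursor 2

Derivation:
After op 1 (move_right): buffer="ykqw" (len 4), cursors c1@1 c2@4, authorship ....
After op 2 (move_right): buffer="ykqw" (len 4), cursors c1@2 c2@4, authorship ....
After op 3 (insert('d')): buffer="ykdqwd" (len 6), cursors c1@3 c2@6, authorship ..1..2
After op 4 (move_right): buffer="ykdqwd" (len 6), cursors c1@4 c2@6, authorship ..1..2
After op 5 (insert('b')): buffer="ykdqbwdb" (len 8), cursors c1@5 c2@8, authorship ..1.1.22
After op 6 (delete): buffer="ykdqwd" (len 6), cursors c1@4 c2@6, authorship ..1..2
After op 7 (insert('a')): buffer="ykdqawda" (len 8), cursors c1@5 c2@8, authorship ..1.1.22
After op 8 (insert('k')): buffer="ykdqakwdak" (len 10), cursors c1@6 c2@10, authorship ..1.11.222
Authorship (.=original, N=cursor N): . . 1 . 1 1 . 2 2 2
Index 8: author = 2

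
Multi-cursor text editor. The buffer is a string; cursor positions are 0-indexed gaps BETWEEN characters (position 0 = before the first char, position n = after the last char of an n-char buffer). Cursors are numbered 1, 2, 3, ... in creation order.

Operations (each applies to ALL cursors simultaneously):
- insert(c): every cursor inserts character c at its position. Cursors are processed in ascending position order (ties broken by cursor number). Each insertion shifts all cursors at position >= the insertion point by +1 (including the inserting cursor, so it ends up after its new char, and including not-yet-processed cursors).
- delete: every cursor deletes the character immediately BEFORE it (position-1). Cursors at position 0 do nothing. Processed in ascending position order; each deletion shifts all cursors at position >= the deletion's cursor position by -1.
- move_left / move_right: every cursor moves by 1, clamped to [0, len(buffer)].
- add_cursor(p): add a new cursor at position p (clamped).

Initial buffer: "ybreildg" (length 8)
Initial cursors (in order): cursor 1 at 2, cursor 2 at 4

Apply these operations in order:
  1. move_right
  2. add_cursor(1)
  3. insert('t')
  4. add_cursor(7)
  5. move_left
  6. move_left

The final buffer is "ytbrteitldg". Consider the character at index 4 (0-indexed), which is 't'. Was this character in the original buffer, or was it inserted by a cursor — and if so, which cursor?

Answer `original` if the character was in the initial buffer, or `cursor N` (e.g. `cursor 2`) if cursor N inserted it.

Answer: cursor 1

Derivation:
After op 1 (move_right): buffer="ybreildg" (len 8), cursors c1@3 c2@5, authorship ........
After op 2 (add_cursor(1)): buffer="ybreildg" (len 8), cursors c3@1 c1@3 c2@5, authorship ........
After op 3 (insert('t')): buffer="ytbrteitldg" (len 11), cursors c3@2 c1@5 c2@8, authorship .3..1..2...
After op 4 (add_cursor(7)): buffer="ytbrteitldg" (len 11), cursors c3@2 c1@5 c4@7 c2@8, authorship .3..1..2...
After op 5 (move_left): buffer="ytbrteitldg" (len 11), cursors c3@1 c1@4 c4@6 c2@7, authorship .3..1..2...
After op 6 (move_left): buffer="ytbrteitldg" (len 11), cursors c3@0 c1@3 c4@5 c2@6, authorship .3..1..2...
Authorship (.=original, N=cursor N): . 3 . . 1 . . 2 . . .
Index 4: author = 1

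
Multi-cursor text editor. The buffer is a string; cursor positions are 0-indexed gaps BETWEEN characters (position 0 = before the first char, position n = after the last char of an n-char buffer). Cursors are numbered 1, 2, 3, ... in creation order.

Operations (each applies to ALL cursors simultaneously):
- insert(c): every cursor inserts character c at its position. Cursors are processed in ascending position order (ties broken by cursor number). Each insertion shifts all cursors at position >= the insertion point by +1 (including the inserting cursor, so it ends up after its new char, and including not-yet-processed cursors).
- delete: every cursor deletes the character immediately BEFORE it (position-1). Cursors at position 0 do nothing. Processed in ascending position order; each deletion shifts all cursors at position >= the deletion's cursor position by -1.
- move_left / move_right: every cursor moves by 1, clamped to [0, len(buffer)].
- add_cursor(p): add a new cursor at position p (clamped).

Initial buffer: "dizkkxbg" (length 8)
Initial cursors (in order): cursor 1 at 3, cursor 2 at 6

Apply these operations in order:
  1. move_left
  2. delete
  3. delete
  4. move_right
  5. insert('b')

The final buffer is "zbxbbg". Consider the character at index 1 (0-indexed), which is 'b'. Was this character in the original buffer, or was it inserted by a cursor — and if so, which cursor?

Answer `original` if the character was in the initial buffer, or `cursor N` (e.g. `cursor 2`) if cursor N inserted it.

Answer: cursor 1

Derivation:
After op 1 (move_left): buffer="dizkkxbg" (len 8), cursors c1@2 c2@5, authorship ........
After op 2 (delete): buffer="dzkxbg" (len 6), cursors c1@1 c2@3, authorship ......
After op 3 (delete): buffer="zxbg" (len 4), cursors c1@0 c2@1, authorship ....
After op 4 (move_right): buffer="zxbg" (len 4), cursors c1@1 c2@2, authorship ....
After op 5 (insert('b')): buffer="zbxbbg" (len 6), cursors c1@2 c2@4, authorship .1.2..
Authorship (.=original, N=cursor N): . 1 . 2 . .
Index 1: author = 1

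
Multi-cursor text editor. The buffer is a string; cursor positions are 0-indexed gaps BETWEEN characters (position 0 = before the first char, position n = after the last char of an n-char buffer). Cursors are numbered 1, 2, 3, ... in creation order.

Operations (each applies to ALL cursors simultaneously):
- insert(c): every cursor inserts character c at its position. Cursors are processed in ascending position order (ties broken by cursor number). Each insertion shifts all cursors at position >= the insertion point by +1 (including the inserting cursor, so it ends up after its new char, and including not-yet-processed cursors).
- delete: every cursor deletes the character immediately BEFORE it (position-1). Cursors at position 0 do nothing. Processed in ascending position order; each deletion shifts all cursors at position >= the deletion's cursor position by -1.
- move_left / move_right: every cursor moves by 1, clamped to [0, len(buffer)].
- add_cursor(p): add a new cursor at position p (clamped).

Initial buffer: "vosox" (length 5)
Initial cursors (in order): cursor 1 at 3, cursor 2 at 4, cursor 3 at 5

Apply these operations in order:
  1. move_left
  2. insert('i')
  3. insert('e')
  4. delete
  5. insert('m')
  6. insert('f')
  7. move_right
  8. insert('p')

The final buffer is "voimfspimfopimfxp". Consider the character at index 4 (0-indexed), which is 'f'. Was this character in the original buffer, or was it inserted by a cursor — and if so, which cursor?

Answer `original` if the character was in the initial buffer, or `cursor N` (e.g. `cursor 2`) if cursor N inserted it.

After op 1 (move_left): buffer="vosox" (len 5), cursors c1@2 c2@3 c3@4, authorship .....
After op 2 (insert('i')): buffer="voisioix" (len 8), cursors c1@3 c2@5 c3@7, authorship ..1.2.3.
After op 3 (insert('e')): buffer="voiesieoiex" (len 11), cursors c1@4 c2@7 c3@10, authorship ..11.22.33.
After op 4 (delete): buffer="voisioix" (len 8), cursors c1@3 c2@5 c3@7, authorship ..1.2.3.
After op 5 (insert('m')): buffer="voimsimoimx" (len 11), cursors c1@4 c2@7 c3@10, authorship ..11.22.33.
After op 6 (insert('f')): buffer="voimfsimfoimfx" (len 14), cursors c1@5 c2@9 c3@13, authorship ..111.222.333.
After op 7 (move_right): buffer="voimfsimfoimfx" (len 14), cursors c1@6 c2@10 c3@14, authorship ..111.222.333.
After op 8 (insert('p')): buffer="voimfspimfopimfxp" (len 17), cursors c1@7 c2@12 c3@17, authorship ..111.1222.2333.3
Authorship (.=original, N=cursor N): . . 1 1 1 . 1 2 2 2 . 2 3 3 3 . 3
Index 4: author = 1

Answer: cursor 1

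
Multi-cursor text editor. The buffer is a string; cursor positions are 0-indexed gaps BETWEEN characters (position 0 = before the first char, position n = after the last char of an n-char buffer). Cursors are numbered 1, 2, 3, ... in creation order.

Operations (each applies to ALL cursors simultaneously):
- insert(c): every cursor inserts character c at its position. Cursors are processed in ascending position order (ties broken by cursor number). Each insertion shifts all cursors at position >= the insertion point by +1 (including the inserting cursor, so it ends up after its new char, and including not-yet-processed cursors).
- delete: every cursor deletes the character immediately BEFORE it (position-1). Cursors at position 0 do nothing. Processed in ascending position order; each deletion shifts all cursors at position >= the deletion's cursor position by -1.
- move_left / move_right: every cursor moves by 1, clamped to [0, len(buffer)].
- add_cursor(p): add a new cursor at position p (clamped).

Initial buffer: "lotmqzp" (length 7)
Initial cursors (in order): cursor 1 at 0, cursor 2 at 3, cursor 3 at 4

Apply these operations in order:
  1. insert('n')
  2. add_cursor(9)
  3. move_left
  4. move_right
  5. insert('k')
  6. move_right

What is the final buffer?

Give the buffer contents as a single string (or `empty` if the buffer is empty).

Answer: nklotnkmnkqzkp

Derivation:
After op 1 (insert('n')): buffer="nlotnmnqzp" (len 10), cursors c1@1 c2@5 c3@7, authorship 1...2.3...
After op 2 (add_cursor(9)): buffer="nlotnmnqzp" (len 10), cursors c1@1 c2@5 c3@7 c4@9, authorship 1...2.3...
After op 3 (move_left): buffer="nlotnmnqzp" (len 10), cursors c1@0 c2@4 c3@6 c4@8, authorship 1...2.3...
After op 4 (move_right): buffer="nlotnmnqzp" (len 10), cursors c1@1 c2@5 c3@7 c4@9, authorship 1...2.3...
After op 5 (insert('k')): buffer="nklotnkmnkqzkp" (len 14), cursors c1@2 c2@7 c3@10 c4@13, authorship 11...22.33..4.
After op 6 (move_right): buffer="nklotnkmnkqzkp" (len 14), cursors c1@3 c2@8 c3@11 c4@14, authorship 11...22.33..4.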